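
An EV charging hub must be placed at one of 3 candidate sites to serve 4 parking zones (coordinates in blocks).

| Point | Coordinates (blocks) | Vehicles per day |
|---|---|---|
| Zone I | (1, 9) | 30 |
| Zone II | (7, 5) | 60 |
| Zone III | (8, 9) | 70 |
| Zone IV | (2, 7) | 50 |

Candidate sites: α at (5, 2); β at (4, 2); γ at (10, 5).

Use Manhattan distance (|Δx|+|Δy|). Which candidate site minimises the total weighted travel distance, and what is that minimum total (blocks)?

γ, total 1490 blocks

Total weighted distance at each candidate:
  α (5, 2): total = 1730
  β (4, 2): total = 1780
  γ (10, 5): total = 1490
Minimum is at γ with total 1490 blocks.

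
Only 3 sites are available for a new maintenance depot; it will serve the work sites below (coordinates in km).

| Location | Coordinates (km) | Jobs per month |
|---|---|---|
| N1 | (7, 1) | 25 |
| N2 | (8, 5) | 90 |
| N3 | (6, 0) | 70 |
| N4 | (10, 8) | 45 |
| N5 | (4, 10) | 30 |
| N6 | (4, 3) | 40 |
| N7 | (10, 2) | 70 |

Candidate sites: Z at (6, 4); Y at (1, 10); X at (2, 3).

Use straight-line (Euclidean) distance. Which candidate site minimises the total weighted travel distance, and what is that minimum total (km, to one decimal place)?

Z, total 1407.1 km

Total weighted distance at each candidate:
  Z (6, 4): total = 1407.1
  Y (1, 10): total = 3479.7
  X (2, 3): total = 2341.1
Minimum is at Z with total 1407.1 km.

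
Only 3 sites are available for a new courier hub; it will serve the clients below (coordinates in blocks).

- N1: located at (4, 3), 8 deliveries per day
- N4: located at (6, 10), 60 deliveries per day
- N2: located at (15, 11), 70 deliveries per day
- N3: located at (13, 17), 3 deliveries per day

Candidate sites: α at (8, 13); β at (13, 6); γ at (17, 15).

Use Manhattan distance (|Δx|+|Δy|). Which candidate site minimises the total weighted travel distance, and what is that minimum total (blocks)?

Total weighted distance at each candidate:
  α (8, 13): total = 1069
  β (13, 6): total = 1279
  γ (17, 15): total = 1598
Minimum is at α with total 1069 blocks.

α, total 1069 blocks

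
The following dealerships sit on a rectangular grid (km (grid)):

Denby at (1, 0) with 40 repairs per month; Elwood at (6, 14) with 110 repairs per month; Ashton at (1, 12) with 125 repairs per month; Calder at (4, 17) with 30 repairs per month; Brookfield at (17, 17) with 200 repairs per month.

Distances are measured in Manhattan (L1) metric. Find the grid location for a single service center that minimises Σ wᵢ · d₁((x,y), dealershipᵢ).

(6, 14)

Manhattan distance separates: Σwᵢ(|x−xᵢ|+|y−yᵢ|) = Σwᵢ|x−xᵢ| + Σwᵢ|y−yᵢ|, so x and y are optimised independently as 1-D weighted medians.
Total weight W = 505; half = 252.5.
x-coordinate, sorted with cumulative weight:
  x=1 (Denby, w=40) cum 40
  x=1 (Ashton, w=125) cum 165
  x=4 (Calder, w=30) cum 195
  x=6 (Elwood, w=110) cum 305  ← median
  x=17 (Brookfield, w=200) cum 505
⇒ x* = 6
y-coordinate, sorted with cumulative weight:
  y=0 (Denby, w=40) cum 40
  y=12 (Ashton, w=125) cum 165
  y=14 (Elwood, w=110) cum 275  ← median
  y=17 (Calder, w=30) cum 305
  y=17 (Brookfield, w=200) cum 505
⇒ y* = 14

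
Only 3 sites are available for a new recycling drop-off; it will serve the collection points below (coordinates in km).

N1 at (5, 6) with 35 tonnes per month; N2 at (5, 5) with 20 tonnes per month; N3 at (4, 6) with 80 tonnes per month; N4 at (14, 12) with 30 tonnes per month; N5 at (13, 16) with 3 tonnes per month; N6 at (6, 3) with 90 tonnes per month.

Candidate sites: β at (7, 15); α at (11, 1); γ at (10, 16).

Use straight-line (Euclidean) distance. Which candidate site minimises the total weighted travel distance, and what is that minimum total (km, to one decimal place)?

Total weighted distance at each candidate:
  β (7, 15): total = 2616.1
  α (11, 1): total = 1977.9
  γ (10, 16): total = 2968.8
Minimum is at α with total 1977.9 km.

α, total 1977.9 km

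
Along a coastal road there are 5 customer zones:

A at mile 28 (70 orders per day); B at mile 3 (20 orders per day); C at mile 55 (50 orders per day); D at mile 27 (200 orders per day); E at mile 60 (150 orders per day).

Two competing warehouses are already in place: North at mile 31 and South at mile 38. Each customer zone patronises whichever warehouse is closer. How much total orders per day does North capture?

290

The indifferent point is the midpoint (31+38)/2 = 34.5; customer zones left of it (closer to North at 31) go to North, those right go to South.
  B at 3 (w=20) → North
  D at 27 (w=200) → North
  A at 28 (w=70) → North
  C at 55 (w=50) → South
  E at 60 (w=150) → South
North captures 290; South captures 200.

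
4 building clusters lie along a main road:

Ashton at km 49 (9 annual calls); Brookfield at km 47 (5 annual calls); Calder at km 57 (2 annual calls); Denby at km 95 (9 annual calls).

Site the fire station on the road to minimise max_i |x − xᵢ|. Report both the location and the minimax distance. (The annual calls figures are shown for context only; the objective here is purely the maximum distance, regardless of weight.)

The 1-center on a line is the midpoint of the two extreme points: leftmost at 47, rightmost at 95.
Optimal location = (47 + 95)/2 = 71; maximum distance = (95 − 47)/2 = 24.

location 71, max distance 24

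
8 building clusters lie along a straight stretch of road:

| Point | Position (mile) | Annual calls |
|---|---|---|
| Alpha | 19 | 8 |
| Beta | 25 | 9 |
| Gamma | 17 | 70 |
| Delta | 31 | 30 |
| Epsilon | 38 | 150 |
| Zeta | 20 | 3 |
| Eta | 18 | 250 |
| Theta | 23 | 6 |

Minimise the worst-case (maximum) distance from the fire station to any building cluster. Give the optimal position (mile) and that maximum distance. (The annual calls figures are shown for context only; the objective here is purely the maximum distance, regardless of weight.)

The 1-center on a line is the midpoint of the two extreme points: leftmost at 17, rightmost at 38.
Optimal location = (17 + 38)/2 = 27.5; maximum distance = (38 − 17)/2 = 10.5.

location 27.5, max distance 10.5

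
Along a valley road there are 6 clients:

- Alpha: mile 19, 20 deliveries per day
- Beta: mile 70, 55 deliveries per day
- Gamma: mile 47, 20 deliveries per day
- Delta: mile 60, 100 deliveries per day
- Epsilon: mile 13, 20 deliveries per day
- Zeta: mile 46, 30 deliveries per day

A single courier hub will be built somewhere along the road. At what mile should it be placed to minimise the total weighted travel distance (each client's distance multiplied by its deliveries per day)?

For a sum of weighted absolute distances on a line, the optimum is the weighted median (not the mean). Total weight W = 245; half-weight = 122.5.
Sort by position and accumulate weight:
  mile 13 (Epsilon, w=20) → cum 20
  mile 19 (Alpha, w=20) → cum 40
  mile 46 (Zeta, w=30) → cum 70
  mile 47 (Gamma, w=20) → cum 90
  mile 60 (Delta, w=100) → cum 190  ≥ 122.5 → median here
  mile 70 (Beta, w=55) → cum 245
Optimal location: mile 60.

x = 60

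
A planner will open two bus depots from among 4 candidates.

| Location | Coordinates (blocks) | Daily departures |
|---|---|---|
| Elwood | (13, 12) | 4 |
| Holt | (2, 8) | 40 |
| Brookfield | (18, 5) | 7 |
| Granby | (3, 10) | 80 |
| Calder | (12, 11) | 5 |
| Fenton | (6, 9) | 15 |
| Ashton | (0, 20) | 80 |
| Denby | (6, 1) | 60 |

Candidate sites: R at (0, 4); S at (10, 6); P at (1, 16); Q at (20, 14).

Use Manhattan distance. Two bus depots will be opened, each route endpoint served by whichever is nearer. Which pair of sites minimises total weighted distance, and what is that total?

{S, P}, total 2179

Evaluate every pair (each demand assigned to the nearer of the two):
  {S, P}: total = 2179
  {R, P}: total = 2262
  {P, Q}: total = 2948
  {R, S}: total = 3019
  {R, Q}: total = 3113
  {S, Q}: total = 3979
Best pair: {S, P} with total 2179.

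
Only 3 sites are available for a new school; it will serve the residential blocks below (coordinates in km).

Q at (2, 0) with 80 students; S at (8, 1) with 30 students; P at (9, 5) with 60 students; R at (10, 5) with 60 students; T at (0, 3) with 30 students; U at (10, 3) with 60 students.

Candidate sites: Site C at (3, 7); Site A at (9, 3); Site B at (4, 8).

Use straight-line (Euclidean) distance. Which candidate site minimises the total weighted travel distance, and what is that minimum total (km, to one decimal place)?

Total weighted distance at each candidate:
  Site C (3, 7): total = 2250.0
  Site A (9, 3): total = 1260.5
  Site B (4, 8): total = 2314.6
Minimum is at Site A with total 1260.5 km.

Site A, total 1260.5 km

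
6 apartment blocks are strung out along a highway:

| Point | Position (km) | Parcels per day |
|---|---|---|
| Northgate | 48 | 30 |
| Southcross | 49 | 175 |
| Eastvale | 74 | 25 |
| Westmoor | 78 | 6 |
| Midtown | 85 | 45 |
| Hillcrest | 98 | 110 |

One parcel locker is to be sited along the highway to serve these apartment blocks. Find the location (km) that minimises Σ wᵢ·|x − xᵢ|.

For a sum of weighted absolute distances on a line, the optimum is the weighted median (not the mean). Total weight W = 391; half-weight = 195.5.
Sort by position and accumulate weight:
  km 48 (Northgate, w=30) → cum 30
  km 49 (Southcross, w=175) → cum 205  ≥ 195.5 → median here
  km 74 (Eastvale, w=25) → cum 230
  km 78 (Westmoor, w=6) → cum 236
  km 85 (Midtown, w=45) → cum 281
  km 98 (Hillcrest, w=110) → cum 391
Optimal location: km 49.

x = 49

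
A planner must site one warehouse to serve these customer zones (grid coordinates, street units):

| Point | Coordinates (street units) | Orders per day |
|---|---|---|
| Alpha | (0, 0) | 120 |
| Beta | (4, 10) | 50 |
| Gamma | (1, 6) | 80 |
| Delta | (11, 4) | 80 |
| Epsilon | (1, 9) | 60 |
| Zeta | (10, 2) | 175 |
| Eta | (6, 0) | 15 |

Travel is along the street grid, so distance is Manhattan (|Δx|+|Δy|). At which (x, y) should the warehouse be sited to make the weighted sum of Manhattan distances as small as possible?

(4, 2)

Manhattan distance separates: Σwᵢ(|x−xᵢ|+|y−yᵢ|) = Σwᵢ|x−xᵢ| + Σwᵢ|y−yᵢ|, so x and y are optimised independently as 1-D weighted medians.
Total weight W = 580; half = 290.
x-coordinate, sorted with cumulative weight:
  x=0 (Alpha, w=120) cum 120
  x=1 (Gamma, w=80) cum 200
  x=1 (Epsilon, w=60) cum 260
  x=4 (Beta, w=50) cum 310  ← median
  x=6 (Eta, w=15) cum 325
  x=10 (Zeta, w=175) cum 500
  x=11 (Delta, w=80) cum 580
⇒ x* = 4
y-coordinate, sorted with cumulative weight:
  y=0 (Alpha, w=120) cum 120
  y=0 (Eta, w=15) cum 135
  y=2 (Zeta, w=175) cum 310  ← median
  y=4 (Delta, w=80) cum 390
  y=6 (Gamma, w=80) cum 470
  y=9 (Epsilon, w=60) cum 530
  y=10 (Beta, w=50) cum 580
⇒ y* = 2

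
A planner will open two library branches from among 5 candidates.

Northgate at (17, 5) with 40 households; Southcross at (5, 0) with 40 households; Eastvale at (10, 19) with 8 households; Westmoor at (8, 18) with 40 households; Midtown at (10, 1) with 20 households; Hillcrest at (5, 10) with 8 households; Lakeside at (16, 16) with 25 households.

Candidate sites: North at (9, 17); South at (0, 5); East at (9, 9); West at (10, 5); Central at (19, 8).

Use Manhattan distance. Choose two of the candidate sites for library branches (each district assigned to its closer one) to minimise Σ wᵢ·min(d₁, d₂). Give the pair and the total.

{North, West}, total 1144

Evaluate every pair (each demand assigned to the nearer of the two):
  {North, West}: total = 1144
  {North, East}: total = 1524
  {East, West}: total = 1638
  {East, Central}: total = 1703
  {North, South}: total = 1744
  {West, Central}: total = 1747
  {North, Central}: total = 1752
  {South, East}: total = 1938
  {South, West}: total = 1977
  {South, Central}: total = 2235
Best pair: {North, West} with total 1144.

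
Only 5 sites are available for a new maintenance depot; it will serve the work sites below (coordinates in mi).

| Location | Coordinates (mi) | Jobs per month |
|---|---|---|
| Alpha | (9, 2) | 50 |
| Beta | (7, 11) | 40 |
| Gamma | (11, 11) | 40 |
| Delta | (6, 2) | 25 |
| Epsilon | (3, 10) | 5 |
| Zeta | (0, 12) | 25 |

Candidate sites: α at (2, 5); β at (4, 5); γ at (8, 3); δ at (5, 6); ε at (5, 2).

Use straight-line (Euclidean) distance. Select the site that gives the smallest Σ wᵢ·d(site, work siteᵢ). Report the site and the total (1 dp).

δ, total 1131.4 mi

Total weighted distance at each candidate:
  α (2, 5): total = 1458.4
  β (4, 5): total = 1245.8
  γ (8, 3): total = 1134.9
  δ (5, 6): total = 1131.4
  ε (5, 2): total = 1347.2
Minimum is at δ with total 1131.4 mi.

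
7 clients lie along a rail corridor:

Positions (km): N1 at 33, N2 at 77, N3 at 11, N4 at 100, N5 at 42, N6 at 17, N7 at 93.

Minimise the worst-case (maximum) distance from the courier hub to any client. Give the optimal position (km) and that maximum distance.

The 1-center on a line is the midpoint of the two extreme points: leftmost at 11, rightmost at 100.
Optimal location = (11 + 100)/2 = 55.5; maximum distance = (100 − 11)/2 = 44.5.

location 55.5, max distance 44.5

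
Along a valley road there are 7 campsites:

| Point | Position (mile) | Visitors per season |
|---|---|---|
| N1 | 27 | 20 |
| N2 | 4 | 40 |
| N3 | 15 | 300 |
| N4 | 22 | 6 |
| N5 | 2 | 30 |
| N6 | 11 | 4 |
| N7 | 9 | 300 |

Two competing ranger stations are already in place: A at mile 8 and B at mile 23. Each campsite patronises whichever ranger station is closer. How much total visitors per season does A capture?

674

The indifferent point is the midpoint (8+23)/2 = 15.5; campsites left of it (closer to A at 8) go to A, those right go to B.
  N5 at 2 (w=30) → A
  N2 at 4 (w=40) → A
  N7 at 9 (w=300) → A
  N6 at 11 (w=4) → A
  N3 at 15 (w=300) → A
  N4 at 22 (w=6) → B
  N1 at 27 (w=20) → B
A captures 674; B captures 26.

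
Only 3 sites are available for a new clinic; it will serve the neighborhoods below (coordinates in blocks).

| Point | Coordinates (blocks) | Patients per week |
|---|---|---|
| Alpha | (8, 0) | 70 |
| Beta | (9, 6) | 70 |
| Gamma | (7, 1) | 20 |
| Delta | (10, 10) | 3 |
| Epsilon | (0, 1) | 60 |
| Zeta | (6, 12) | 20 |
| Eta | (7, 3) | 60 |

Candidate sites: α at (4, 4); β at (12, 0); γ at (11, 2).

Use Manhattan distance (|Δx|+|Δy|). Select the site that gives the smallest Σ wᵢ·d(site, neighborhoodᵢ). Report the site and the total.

Total weighted distance at each candidate:
  α (4, 4): total = 2066
  β (12, 0): total = 2686
  γ (11, 2): total = 2217
Minimum is at α with total 2066 blocks.

α, total 2066 blocks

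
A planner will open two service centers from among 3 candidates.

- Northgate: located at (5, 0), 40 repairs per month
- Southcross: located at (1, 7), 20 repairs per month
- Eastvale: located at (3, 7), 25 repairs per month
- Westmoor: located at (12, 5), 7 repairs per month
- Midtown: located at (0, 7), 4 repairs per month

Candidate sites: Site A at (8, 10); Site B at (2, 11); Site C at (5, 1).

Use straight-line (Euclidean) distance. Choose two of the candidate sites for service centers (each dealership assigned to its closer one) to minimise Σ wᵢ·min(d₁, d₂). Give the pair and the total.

Evaluate every pair (each demand assigned to the nearer of the two):
  {Site B, Site C}: total = 299.9
  {Site A, Site C}: total = 406.1
  {Site A, Site B}: total = 665.9
Best pair: {Site B, Site C} with total 299.9.

{Site B, Site C}, total 299.9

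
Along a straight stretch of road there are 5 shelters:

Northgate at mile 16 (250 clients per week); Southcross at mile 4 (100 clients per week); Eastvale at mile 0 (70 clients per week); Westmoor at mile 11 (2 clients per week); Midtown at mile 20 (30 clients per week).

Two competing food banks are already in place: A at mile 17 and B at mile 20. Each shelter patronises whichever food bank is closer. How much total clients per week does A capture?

422

The indifferent point is the midpoint (17+20)/2 = 18.5; shelters left of it (closer to A at 17) go to A, those right go to B.
  Eastvale at 0 (w=70) → A
  Southcross at 4 (w=100) → A
  Westmoor at 11 (w=2) → A
  Northgate at 16 (w=250) → A
  Midtown at 20 (w=30) → B
A captures 422; B captures 30.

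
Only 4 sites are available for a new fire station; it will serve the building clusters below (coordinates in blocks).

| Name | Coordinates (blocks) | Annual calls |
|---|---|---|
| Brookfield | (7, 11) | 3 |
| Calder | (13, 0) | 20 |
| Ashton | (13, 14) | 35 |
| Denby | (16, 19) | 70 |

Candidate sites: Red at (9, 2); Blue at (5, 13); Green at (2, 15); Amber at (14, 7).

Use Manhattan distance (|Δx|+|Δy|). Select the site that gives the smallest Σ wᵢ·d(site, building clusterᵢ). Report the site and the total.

Amber, total 1453 blocks

Total weighted distance at each candidate:
  Red (9, 2): total = 2393
  Blue (5, 13): total = 1937
  Green (2, 15): total = 2227
  Amber (14, 7): total = 1453
Minimum is at Amber with total 1453 blocks.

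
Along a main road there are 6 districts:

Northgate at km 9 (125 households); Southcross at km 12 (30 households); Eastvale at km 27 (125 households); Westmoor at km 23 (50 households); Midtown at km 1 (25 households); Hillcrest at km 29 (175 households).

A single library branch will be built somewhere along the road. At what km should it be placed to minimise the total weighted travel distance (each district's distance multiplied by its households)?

For a sum of weighted absolute distances on a line, the optimum is the weighted median (not the mean). Total weight W = 530; half-weight = 265.
Sort by position and accumulate weight:
  km 1 (Midtown, w=25) → cum 25
  km 9 (Northgate, w=125) → cum 150
  km 12 (Southcross, w=30) → cum 180
  km 23 (Westmoor, w=50) → cum 230
  km 27 (Eastvale, w=125) → cum 355  ≥ 265 → median here
  km 29 (Hillcrest, w=175) → cum 530
Optimal location: km 27.

x = 27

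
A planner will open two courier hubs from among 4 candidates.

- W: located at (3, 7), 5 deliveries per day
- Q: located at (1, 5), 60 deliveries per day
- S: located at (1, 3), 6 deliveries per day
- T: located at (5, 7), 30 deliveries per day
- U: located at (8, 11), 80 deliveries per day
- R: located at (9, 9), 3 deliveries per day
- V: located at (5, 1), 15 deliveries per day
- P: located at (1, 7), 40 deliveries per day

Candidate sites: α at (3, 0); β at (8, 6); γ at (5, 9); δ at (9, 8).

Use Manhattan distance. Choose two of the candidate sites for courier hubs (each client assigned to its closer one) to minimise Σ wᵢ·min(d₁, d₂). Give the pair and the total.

{α, γ}, total 1227

Evaluate every pair (each demand assigned to the nearer of the two):
  {α, γ}: total = 1227
  {γ, δ}: total = 1303
  {α, δ}: total = 1363
  {α, β}: total = 1377
  {β, γ}: total = 1392
  {β, δ}: total = 1453
Best pair: {α, γ} with total 1227.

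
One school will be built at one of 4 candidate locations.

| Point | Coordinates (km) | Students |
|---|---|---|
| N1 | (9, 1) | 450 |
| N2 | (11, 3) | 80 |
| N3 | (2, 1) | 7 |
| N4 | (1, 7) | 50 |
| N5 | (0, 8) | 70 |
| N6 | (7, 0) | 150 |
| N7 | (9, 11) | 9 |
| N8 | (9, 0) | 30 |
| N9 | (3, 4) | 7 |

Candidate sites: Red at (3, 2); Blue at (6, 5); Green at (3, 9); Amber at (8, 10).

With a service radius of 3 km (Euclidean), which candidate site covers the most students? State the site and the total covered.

Coverage radius r = 3 km; a point is covered iff (Δx)²+(Δy)² ≤ 3² = 9.
  Red (3, 2): covers {N3, N9} → 14
  Blue (6, 5): covers {none} → 0
  Green (3, 9): covers {N4} → 50
  Amber (8, 10): covers {N7} → 9
Maximum coverage at Green: 50 students.

Green, covering 50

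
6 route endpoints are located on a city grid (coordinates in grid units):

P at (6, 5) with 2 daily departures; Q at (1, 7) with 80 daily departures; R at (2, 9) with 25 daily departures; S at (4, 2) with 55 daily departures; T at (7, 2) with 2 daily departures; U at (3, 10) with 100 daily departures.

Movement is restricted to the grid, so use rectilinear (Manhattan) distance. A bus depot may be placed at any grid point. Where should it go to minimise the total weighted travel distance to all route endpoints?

Manhattan distance separates: Σwᵢ(|x−xᵢ|+|y−yᵢ|) = Σwᵢ|x−xᵢ| + Σwᵢ|y−yᵢ|, so x and y are optimised independently as 1-D weighted medians.
Total weight W = 264; half = 132.
x-coordinate, sorted with cumulative weight:
  x=1 (Q, w=80) cum 80
  x=2 (R, w=25) cum 105
  x=3 (U, w=100) cum 205  ← median
  x=4 (S, w=55) cum 260
  x=6 (P, w=2) cum 262
  x=7 (T, w=2) cum 264
⇒ x* = 3
y-coordinate, sorted with cumulative weight:
  y=2 (S, w=55) cum 55
  y=2 (T, w=2) cum 57
  y=5 (P, w=2) cum 59
  y=7 (Q, w=80) cum 139  ← median
  y=9 (R, w=25) cum 164
  y=10 (U, w=100) cum 264
⇒ y* = 7

(3, 7)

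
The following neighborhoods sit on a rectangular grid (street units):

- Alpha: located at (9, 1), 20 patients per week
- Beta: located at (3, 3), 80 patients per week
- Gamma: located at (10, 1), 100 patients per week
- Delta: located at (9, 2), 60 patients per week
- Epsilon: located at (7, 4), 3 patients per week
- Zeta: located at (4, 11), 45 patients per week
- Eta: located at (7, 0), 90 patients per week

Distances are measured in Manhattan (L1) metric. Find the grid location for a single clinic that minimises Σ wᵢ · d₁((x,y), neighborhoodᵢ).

Manhattan distance separates: Σwᵢ(|x−xᵢ|+|y−yᵢ|) = Σwᵢ|x−xᵢ| + Σwᵢ|y−yᵢ|, so x and y are optimised independently as 1-D weighted medians.
Total weight W = 398; half = 199.
x-coordinate, sorted with cumulative weight:
  x=3 (Beta, w=80) cum 80
  x=4 (Zeta, w=45) cum 125
  x=7 (Epsilon, w=3) cum 128
  x=7 (Eta, w=90) cum 218  ← median
  x=9 (Alpha, w=20) cum 238
  x=9 (Delta, w=60) cum 298
  x=10 (Gamma, w=100) cum 398
⇒ x* = 7
y-coordinate, sorted with cumulative weight:
  y=0 (Eta, w=90) cum 90
  y=1 (Alpha, w=20) cum 110
  y=1 (Gamma, w=100) cum 210  ← median
  y=2 (Delta, w=60) cum 270
  y=3 (Beta, w=80) cum 350
  y=4 (Epsilon, w=3) cum 353
  y=11 (Zeta, w=45) cum 398
⇒ y* = 1

(7, 1)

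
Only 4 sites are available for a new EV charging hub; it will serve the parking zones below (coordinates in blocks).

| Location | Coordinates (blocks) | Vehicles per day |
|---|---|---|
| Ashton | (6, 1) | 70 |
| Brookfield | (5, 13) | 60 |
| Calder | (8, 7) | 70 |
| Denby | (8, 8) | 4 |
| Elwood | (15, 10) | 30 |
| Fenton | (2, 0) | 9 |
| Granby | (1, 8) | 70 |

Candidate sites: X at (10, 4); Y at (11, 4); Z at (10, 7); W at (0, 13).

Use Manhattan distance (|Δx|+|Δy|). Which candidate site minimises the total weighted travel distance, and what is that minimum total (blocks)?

Z, total 2587 blocks

Total weighted distance at each candidate:
  X (10, 4): total = 3052
  Y (11, 4): total = 3305
  Z (10, 7): total = 2587
  W (0, 13): total = 3687
Minimum is at Z with total 2587 blocks.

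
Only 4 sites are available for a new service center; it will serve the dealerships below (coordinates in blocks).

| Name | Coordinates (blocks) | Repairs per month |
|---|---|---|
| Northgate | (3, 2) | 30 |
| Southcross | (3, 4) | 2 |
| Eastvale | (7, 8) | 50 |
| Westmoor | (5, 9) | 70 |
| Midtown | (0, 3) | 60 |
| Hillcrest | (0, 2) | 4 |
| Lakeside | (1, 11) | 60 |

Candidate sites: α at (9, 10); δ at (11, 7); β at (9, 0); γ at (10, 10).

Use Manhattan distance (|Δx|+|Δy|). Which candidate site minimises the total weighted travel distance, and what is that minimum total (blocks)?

Total weighted distance at each candidate:
  α (9, 10): total = 2562
  δ (11, 7): total = 3026
  β (9, 0): total = 3574
  γ (10, 10): total = 2838
Minimum is at α with total 2562 blocks.

α, total 2562 blocks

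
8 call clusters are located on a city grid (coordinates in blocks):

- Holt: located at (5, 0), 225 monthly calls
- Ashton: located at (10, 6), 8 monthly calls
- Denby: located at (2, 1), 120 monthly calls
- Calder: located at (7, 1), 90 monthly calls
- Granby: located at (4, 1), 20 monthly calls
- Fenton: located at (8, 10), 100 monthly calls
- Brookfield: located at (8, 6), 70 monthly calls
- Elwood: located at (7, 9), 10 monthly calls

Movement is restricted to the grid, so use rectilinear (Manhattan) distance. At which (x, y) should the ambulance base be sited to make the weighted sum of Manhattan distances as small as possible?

(5, 1)

Manhattan distance separates: Σwᵢ(|x−xᵢ|+|y−yᵢ|) = Σwᵢ|x−xᵢ| + Σwᵢ|y−yᵢ|, so x and y are optimised independently as 1-D weighted medians.
Total weight W = 643; half = 321.5.
x-coordinate, sorted with cumulative weight:
  x=2 (Denby, w=120) cum 120
  x=4 (Granby, w=20) cum 140
  x=5 (Holt, w=225) cum 365  ← median
  x=7 (Calder, w=90) cum 455
  x=7 (Elwood, w=10) cum 465
  x=8 (Fenton, w=100) cum 565
  x=8 (Brookfield, w=70) cum 635
  x=10 (Ashton, w=8) cum 643
⇒ x* = 5
y-coordinate, sorted with cumulative weight:
  y=0 (Holt, w=225) cum 225
  y=1 (Denby, w=120) cum 345  ← median
  y=1 (Calder, w=90) cum 435
  y=1 (Granby, w=20) cum 455
  y=6 (Ashton, w=8) cum 463
  y=6 (Brookfield, w=70) cum 533
  y=9 (Elwood, w=10) cum 543
  y=10 (Fenton, w=100) cum 643
⇒ y* = 1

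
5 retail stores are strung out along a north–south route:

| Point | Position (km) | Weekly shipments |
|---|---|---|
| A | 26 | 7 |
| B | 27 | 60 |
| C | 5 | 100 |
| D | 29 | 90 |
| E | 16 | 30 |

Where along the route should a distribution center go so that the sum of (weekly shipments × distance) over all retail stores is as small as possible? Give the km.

x = 27

For a sum of weighted absolute distances on a line, the optimum is the weighted median (not the mean). Total weight W = 287; half-weight = 143.5.
Sort by position and accumulate weight:
  km 5 (C, w=100) → cum 100
  km 16 (E, w=30) → cum 130
  km 26 (A, w=7) → cum 137
  km 27 (B, w=60) → cum 197  ≥ 143.5 → median here
  km 29 (D, w=90) → cum 287
Optimal location: km 27.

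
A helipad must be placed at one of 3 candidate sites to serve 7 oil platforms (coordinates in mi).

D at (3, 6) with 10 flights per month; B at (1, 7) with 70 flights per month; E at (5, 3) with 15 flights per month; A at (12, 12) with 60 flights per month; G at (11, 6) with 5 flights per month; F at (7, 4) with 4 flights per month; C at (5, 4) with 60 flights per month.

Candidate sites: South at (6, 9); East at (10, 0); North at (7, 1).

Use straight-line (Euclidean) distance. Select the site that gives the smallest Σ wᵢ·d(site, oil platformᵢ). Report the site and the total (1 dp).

Total weighted distance at each candidate:
  South (6, 9): total = 1268.6
  East (10, 0): total = 2142.3
  North (7, 1): total = 1685.8
Minimum is at South with total 1268.6 mi.

South, total 1268.6 mi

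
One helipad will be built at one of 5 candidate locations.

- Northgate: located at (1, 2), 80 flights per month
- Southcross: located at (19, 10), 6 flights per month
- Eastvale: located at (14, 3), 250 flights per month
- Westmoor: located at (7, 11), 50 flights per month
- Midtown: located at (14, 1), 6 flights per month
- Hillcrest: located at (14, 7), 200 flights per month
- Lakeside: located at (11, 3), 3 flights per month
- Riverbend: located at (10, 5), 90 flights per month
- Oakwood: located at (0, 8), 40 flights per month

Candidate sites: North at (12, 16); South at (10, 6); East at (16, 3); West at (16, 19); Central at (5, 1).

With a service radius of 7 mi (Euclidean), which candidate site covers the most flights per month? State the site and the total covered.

Coverage radius r = 7 mi; a point is covered iff (Δx)²+(Δy)² ≤ 7² = 49.
  North (12, 16): covers {none} → 0
  South (10, 6): covers {Eastvale, Westmoor, Midtown, Hillcrest, Lakeside, Riverbend} → 599
  East (16, 3): covers {Eastvale, Midtown, Hillcrest, Lakeside, Riverbend} → 549
  West (16, 19): covers {none} → 0
  Central (5, 1): covers {Northgate, Lakeside, Riverbend} → 173
Maximum coverage at South: 599 flights per month.

South, covering 599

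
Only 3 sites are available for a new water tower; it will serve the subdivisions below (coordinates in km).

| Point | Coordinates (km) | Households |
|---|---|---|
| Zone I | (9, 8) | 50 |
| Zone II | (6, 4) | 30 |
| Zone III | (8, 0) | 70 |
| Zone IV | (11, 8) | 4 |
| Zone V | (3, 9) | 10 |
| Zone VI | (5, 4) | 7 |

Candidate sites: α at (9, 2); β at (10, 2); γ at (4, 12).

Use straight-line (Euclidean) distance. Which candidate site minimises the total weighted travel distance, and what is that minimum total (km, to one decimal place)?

α, total 713.5 km

Total weighted distance at each candidate:
  α (9, 2): total = 713.5
  β (10, 2): total = 797.3
  γ (4, 12): total = 1573.3
Minimum is at α with total 713.5 km.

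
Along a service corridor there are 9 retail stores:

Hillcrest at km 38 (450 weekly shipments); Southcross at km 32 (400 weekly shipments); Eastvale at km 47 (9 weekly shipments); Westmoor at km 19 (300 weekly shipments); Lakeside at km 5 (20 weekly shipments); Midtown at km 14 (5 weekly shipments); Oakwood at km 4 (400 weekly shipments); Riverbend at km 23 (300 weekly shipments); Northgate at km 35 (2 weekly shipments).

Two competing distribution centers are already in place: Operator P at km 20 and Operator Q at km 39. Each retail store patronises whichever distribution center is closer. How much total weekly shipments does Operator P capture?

1025

The indifferent point is the midpoint (20+39)/2 = 29.5; retail stores left of it (closer to Operator P at 20) go to Operator P, those right go to Operator Q.
  Oakwood at 4 (w=400) → Operator P
  Lakeside at 5 (w=20) → Operator P
  Midtown at 14 (w=5) → Operator P
  Westmoor at 19 (w=300) → Operator P
  Riverbend at 23 (w=300) → Operator P
  Southcross at 32 (w=400) → Operator Q
  Northgate at 35 (w=2) → Operator Q
  Hillcrest at 38 (w=450) → Operator Q
  Eastvale at 47 (w=9) → Operator Q
Operator P captures 1025; Operator Q captures 861.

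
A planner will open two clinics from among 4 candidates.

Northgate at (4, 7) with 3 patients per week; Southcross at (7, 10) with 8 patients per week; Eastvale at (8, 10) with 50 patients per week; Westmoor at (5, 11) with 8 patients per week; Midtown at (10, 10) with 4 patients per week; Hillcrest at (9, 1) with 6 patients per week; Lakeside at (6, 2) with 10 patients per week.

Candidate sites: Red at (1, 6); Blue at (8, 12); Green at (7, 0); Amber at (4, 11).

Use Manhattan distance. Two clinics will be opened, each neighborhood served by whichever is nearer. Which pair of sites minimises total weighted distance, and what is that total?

{Blue, Green}, total 247

Evaluate every pair (each demand assigned to the nearer of the two):
  {Blue, Green}: total = 247
  {Blue, Amber}: total = 342
  {Red, Blue}: total = 346
  {Green, Amber}: total = 378
  {Red, Amber}: total = 498
  {Red, Green}: total = 814
Best pair: {Blue, Green} with total 247.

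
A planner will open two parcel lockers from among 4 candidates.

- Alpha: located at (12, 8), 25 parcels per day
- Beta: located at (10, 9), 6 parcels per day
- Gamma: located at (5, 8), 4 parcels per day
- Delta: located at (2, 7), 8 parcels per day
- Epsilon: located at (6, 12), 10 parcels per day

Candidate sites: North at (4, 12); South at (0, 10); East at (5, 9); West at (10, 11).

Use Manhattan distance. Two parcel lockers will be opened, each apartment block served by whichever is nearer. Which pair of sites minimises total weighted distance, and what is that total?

Evaluate every pair (each demand assigned to the nearer of the two):
  {East, West}: total = 221
  {North, West}: total = 233
  {South, West}: total = 255
  {North, East}: total = 294
  {South, East}: total = 314
  {North, South}: total = 434
Best pair: {East, West} with total 221.

{East, West}, total 221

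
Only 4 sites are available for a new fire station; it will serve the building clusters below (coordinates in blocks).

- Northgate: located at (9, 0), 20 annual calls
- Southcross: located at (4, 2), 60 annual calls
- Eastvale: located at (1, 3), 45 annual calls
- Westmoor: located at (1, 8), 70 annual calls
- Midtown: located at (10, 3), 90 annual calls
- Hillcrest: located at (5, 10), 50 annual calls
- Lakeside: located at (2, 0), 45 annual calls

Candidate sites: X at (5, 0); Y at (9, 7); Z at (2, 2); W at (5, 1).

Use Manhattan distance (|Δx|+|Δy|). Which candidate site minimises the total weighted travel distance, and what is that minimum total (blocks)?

Total weighted distance at each candidate:
  X (5, 0): total = 2770
  Y (9, 7): total = 3340
  Z (2, 2): total = 2330
  W (5, 1): total = 2520
Minimum is at Z with total 2330 blocks.

Z, total 2330 blocks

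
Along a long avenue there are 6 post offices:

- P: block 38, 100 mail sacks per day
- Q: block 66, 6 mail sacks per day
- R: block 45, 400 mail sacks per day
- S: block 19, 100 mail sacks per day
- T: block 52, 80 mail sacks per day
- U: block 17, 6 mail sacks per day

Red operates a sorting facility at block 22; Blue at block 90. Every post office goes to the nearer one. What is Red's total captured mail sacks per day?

686

The indifferent point is the midpoint (22+90)/2 = 56; post offices left of it (closer to Red at 22) go to Red, those right go to Blue.
  U at 17 (w=6) → Red
  S at 19 (w=100) → Red
  P at 38 (w=100) → Red
  R at 45 (w=400) → Red
  T at 52 (w=80) → Red
  Q at 66 (w=6) → Blue
Red captures 686; Blue captures 6.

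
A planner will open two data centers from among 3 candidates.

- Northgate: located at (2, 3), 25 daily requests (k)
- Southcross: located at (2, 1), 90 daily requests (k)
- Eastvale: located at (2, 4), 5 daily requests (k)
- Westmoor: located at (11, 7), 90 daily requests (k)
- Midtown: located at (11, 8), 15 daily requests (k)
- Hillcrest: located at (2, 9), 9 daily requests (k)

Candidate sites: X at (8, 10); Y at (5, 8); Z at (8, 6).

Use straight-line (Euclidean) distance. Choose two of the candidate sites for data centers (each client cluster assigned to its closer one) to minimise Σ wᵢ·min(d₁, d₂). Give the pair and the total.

Evaluate every pair (each demand assigned to the nearer of the two):
  {Y, Z}: total = 1223.3
  {X, Z}: total = 1295.7
  {X, Y}: total = 1320.6
Best pair: {Y, Z} with total 1223.3.

{Y, Z}, total 1223.3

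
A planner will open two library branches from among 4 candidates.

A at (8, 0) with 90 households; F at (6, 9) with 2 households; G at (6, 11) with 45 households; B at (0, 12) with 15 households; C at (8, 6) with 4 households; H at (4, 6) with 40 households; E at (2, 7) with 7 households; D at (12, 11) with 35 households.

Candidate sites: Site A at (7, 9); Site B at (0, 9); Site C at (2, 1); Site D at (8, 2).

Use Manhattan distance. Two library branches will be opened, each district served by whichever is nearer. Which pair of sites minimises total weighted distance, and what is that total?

Evaluate every pair (each demand assigned to the nearer of the two):
  {Site A, Site D}: total = 1017
  {Site B, Site D}: total = 1376
  {Site A, Site C}: total = 1460
  {Site A, Site B}: total = 1611
  {Site C, Site D}: total = 1681
  {Site B, Site C}: total = 1889
Best pair: {Site A, Site D} with total 1017.

{Site A, Site D}, total 1017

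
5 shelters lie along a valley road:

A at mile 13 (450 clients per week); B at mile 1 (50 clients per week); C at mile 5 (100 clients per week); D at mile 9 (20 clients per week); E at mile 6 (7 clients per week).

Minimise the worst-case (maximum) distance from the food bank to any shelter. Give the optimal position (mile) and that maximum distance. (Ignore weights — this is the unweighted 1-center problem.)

location 7, max distance 6

The 1-center on a line is the midpoint of the two extreme points: leftmost at 1, rightmost at 13.
Optimal location = (1 + 13)/2 = 7; maximum distance = (13 − 1)/2 = 6.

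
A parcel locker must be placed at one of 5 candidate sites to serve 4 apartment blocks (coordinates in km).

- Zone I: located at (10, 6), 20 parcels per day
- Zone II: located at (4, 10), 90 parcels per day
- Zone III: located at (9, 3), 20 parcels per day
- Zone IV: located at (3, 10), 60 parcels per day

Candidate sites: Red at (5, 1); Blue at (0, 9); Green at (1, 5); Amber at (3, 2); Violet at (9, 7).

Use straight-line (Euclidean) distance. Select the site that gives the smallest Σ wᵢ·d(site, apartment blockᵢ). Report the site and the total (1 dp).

Blue, total 986.0 km

Total weighted distance at each candidate:
  Red (5, 1): total = 1599.0
  Blue (0, 9): total = 986.0
  Green (1, 5): total = 1193.9
  Amber (3, 2): total = 1488.5
  Violet (9, 7): total = 1035.6
Minimum is at Blue with total 986.0 km.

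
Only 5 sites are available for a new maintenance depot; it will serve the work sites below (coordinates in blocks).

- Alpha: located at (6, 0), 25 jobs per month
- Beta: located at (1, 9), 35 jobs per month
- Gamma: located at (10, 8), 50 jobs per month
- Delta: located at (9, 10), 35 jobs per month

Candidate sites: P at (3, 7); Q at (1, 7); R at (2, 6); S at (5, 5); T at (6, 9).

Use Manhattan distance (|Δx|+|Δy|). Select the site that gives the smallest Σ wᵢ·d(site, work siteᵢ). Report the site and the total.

T, total 790 blocks

Total weighted distance at each candidate:
  P (3, 7): total = 1105
  Q (1, 7): total = 1255
  R (2, 6): total = 1275
  S (5, 5): total = 1145
  T (6, 9): total = 790
Minimum is at T with total 790 blocks.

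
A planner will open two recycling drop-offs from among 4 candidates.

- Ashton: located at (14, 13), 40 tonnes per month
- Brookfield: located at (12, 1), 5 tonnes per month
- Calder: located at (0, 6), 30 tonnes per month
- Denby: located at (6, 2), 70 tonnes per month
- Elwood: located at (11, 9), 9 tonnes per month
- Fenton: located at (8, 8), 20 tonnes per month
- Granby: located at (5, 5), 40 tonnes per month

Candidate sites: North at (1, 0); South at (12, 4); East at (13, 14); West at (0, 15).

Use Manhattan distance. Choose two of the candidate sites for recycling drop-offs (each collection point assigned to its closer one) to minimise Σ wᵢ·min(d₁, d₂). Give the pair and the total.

Evaluate every pair (each demand assigned to the nearer of the two):
  {North, East}: total = 1483
  {South, East}: total = 1609
  {North, South}: total = 1689
  {South, West}: total = 1819
  {North, West}: total = 2213
  {East, West}: total = 2633
Best pair: {North, East} with total 1483.

{North, East}, total 1483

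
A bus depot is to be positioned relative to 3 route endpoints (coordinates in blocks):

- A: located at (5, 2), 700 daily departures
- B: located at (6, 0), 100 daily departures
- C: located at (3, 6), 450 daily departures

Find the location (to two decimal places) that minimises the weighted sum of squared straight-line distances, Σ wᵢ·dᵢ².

(4.36, 3.28)

The minimiser of Σwᵢ‖p−pᵢ‖² is the weighted centroid p* = (Σwᵢpᵢ)/(Σwᵢ).
Σwᵢ = 1250.
Σwᵢxᵢ = 700·5 + 100·6 + 450·3 = 5450.
Σwᵢyᵢ = 700·2 + 100·0 + 450·6 = 4100.
x* = 5450/1250 = 4.36, y* = 4100/1250 = 3.28.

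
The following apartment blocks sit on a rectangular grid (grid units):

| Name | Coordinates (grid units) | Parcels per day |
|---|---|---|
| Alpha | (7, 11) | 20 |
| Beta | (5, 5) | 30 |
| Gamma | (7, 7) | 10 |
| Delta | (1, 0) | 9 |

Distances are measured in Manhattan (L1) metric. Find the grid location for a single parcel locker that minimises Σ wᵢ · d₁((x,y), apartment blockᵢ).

Manhattan distance separates: Σwᵢ(|x−xᵢ|+|y−yᵢ|) = Σwᵢ|x−xᵢ| + Σwᵢ|y−yᵢ|, so x and y are optimised independently as 1-D weighted medians.
Total weight W = 69; half = 34.5.
x-coordinate, sorted with cumulative weight:
  x=1 (Delta, w=9) cum 9
  x=5 (Beta, w=30) cum 39  ← median
  x=7 (Alpha, w=20) cum 59
  x=7 (Gamma, w=10) cum 69
⇒ x* = 5
y-coordinate, sorted with cumulative weight:
  y=0 (Delta, w=9) cum 9
  y=5 (Beta, w=30) cum 39  ← median
  y=7 (Gamma, w=10) cum 49
  y=11 (Alpha, w=20) cum 69
⇒ y* = 5

(5, 5)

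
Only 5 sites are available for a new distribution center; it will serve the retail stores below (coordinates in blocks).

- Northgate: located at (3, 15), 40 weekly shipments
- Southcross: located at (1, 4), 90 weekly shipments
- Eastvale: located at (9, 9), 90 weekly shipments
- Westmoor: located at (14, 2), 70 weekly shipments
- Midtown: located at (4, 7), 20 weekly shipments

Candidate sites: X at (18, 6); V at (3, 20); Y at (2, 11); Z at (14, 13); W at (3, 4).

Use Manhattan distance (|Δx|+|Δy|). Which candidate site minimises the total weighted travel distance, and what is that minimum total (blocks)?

Total weighted distance at each candidate:
  X (18, 6): total = 4610
  V (3, 20): total = 5660
  Y (2, 11): total = 3320
  Z (14, 13): total = 4400
  W (3, 4): total = 2600
Minimum is at W with total 2600 blocks.

W, total 2600 blocks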